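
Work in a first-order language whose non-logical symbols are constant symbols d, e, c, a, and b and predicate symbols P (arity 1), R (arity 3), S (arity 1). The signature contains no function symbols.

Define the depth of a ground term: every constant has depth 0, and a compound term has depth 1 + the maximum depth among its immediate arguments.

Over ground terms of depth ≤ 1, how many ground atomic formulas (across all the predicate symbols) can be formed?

First count ground terms of depth ≤ 1.
With no function symbols every ground term is a constant, so there are exactly 5 ground terms at every depth bound.
N_0 = 5
N_1 = 5
So |H| = 5.
A ground atom is a predicate applied to a tuple of terms from H, so the count is the sum over predicates of |H|^arity:
  P: 5;  R: 5^3 = 125;  S: 5
Total ground atoms: 5 + 125 + 5 = 135.

135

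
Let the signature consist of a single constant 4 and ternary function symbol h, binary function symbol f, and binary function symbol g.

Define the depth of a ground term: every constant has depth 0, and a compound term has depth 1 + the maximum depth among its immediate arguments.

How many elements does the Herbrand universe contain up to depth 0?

1

Let N_k count ground terms of depth at most k. Each non-constant term of depth ≤ k is some function symbol applied to depth-≤(k−1) arguments, giving N_k = 1 + N_{k-1}^3 + N_{k-1}^2 + N_{k-1}^2.
N_0 = 1
Explicitly: 4.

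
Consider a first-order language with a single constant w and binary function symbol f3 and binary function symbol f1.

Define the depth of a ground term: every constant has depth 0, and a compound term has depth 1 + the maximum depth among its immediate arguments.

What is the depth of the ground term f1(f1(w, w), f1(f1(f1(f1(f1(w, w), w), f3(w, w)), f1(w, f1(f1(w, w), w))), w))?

depth(f1(w, w)) = 1 + max(0, 0) = 1
depth(f1(f1(w, w), w)) = 1 + max(1, 0) = 2
depth(f3(w, w)) = 1 + max(0, 0) = 1
depth(f1(f1(f1(w, w), w), f3(w, w))) = 1 + max(2, 1) = 3
depth(f1(w, f1(f1(w, w), w))) = 1 + max(0, 2) = 3
depth(f1(f1(f1(f1(w, w), w), f3(w, w)), f1(w, f1(f1(w, w), w)))) = 1 + max(3, 3) = 4
depth(f1(f1(f1(f1(f1(w, w), w), f3(w, w)), f1(w, f1(f1(w, w), w))), w)) = 1 + max(4, 0) = 5
depth(f1(f1(w, w), f1(f1(f1(f1(f1(w, w), w), f3(w, w)), f1(w, f1(f1(w, w), w))), w))) = 1 + max(1, 5) = 6

6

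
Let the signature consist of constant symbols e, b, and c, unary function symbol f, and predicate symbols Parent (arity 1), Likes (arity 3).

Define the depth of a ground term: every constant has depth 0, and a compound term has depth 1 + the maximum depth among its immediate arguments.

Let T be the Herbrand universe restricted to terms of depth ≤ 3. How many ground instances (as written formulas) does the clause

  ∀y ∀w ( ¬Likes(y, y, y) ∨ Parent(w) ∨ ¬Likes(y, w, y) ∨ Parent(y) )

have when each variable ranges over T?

Ground terms of depth ≤ 3:
  If N_k denotes the number of depth-≤k ground terms, the 3 constants give N_0 = 3, and each function symbol of arity r contributes N_{k-1}^r new terms at level k: N_k = 3 + N_{k-1}.
  N_0 = 3
  N_1 = 3 + 3 = 6
  N_2 = 3 + 6 = 9
  N_3 = 3 + 9 = 12
So there are 12 ground terms available for substitution.
The body mentions every one of the 2 quantified variables; since ground terms form a free algebra, no two substitutions collapse to the same formula.
Number of ground instances = 12^2 = 144.

144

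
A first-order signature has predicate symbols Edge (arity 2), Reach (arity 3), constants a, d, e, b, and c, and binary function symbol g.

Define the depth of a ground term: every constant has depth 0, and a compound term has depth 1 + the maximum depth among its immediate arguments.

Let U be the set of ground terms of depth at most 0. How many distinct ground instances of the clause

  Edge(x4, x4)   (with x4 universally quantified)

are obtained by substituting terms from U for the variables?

5

Ground terms of depth ≤ 0:
  Write N_k for the number of ground terms of depth ≤ k. A term of depth ≤ k is either a constant or a function symbol applied to arguments of depth ≤ k−1, so N_k = 5 + N_{k-1}^2.
  N_0 = 5
So there are 5 ground terms available for substitution.
The variable x4 ranges independently over the available ground terms, and distinct assignments produce distinct instances.
Number of ground instances = 5.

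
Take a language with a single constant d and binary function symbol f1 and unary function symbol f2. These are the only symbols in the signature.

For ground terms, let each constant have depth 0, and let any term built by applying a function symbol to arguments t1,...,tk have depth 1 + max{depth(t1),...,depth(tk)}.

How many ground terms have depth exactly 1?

Count level by level. With function symbols f1/2, f2/1, the terms of depth ≤ k are the 1 constant together with each function applied to depth-≤(k−1) tuples, so N_k = 1 + N_{k-1}^2 + N_{k-1}.
N_0 = 1
N_1 = 1 + 1^2 + 1 = 3
Terms of depth exactly 1: N_1 − N_0 = 3 − 1 = 2.

2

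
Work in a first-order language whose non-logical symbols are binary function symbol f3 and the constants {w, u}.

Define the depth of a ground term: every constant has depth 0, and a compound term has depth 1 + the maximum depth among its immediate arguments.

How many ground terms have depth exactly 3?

1408

Let N_k count ground terms of depth at most k. Each non-constant term of depth ≤ k is some function symbol applied to depth-≤(k−1) arguments, giving N_k = 2 + N_{k-1}^2.
N_0 = 2
N_1 = 2 + 2^2 = 6
N_2 = 2 + 6^2 = 38
N_3 = 2 + 38^2 = 1446
Terms of depth exactly 3: N_3 − N_2 = 1446 − 38 = 1408.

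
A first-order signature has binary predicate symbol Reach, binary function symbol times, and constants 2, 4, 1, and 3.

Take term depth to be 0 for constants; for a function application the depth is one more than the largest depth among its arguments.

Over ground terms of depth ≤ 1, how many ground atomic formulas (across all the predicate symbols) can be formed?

First count ground terms of depth ≤ 1.
Count level by level. With function symbols times/2, the terms of depth ≤ k are the 4 constants together with each function applied to depth-≤(k−1) tuples, so N_k = 4 + N_{k-1}^2.
N_0 = 4
N_1 = 4 + 4^2 = 20
So |H| = 20.
Ground atoms are formed by filling each argument slot of a predicate with a term from H, so an r-ary predicate gives |H|^r atoms:
  Reach: 20^2 = 400
Total ground atoms: 400.

400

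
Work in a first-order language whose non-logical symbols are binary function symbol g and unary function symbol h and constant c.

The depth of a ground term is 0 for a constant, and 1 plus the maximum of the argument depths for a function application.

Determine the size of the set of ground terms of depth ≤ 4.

Let N_k count ground terms of depth at most k. Each non-constant term of depth ≤ k is some function symbol applied to depth-≤(k−1) arguments, giving N_k = 1 + N_{k-1}^2 + N_{k-1}.
N_0 = 1
N_1 = 1 + 1^2 + 1 = 3
N_2 = 1 + 3^2 + 3 = 13
N_3 = 1 + 13^2 + 13 = 183
N_4 = 1 + 183^2 + 183 = 33673

33673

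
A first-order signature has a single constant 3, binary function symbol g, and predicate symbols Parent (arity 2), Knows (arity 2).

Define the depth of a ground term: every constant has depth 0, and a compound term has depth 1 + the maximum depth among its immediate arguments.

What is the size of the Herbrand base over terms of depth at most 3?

1352

First count ground terms of depth ≤ 3.
Count level by level. With function symbols g/2, the terms of depth ≤ k are the 1 constant together with each function applied to depth-≤(k−1) tuples, so N_k = 1 + N_{k-1}^2.
N_0 = 1
N_1 = 1 + 1^2 = 2
N_2 = 1 + 2^2 = 5
N_3 = 1 + 5^2 = 26
So |H| = 26.
Each predicate of arity r yields |H|^r ground atoms (one per choice of an r-tuple from H):
  Parent: 26^2 = 676;  Knows: 26^2 = 676
Total ground atoms: 676 + 676 = 1352.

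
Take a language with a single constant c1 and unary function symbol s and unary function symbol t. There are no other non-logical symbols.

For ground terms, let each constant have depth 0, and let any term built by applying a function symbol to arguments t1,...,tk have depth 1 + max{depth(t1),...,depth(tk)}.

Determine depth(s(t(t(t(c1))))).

depth(t(c1)) = 1 + depth(c1) = 1 + 0 = 1
depth(t(t(c1))) = 1 + depth(t(c1)) = 1 + 1 = 2
depth(t(t(t(c1)))) = 1 + depth(t(t(c1))) = 1 + 2 = 3
depth(s(t(t(t(c1))))) = 1 + depth(t(t(t(c1)))) = 1 + 3 = 4

4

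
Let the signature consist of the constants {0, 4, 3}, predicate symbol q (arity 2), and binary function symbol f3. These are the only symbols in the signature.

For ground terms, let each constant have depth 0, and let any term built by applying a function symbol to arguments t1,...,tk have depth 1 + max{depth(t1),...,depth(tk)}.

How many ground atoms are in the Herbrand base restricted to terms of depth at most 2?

First count ground terms of depth ≤ 2.
Let N_k = |{terms of depth ≤ k}|. Then N_0 = 3 and N_k = 3 + N_{k-1}^2 for k ≥ 1 (one summand per function symbol, arity giving the exponent).
N_0 = 3
N_1 = 3 + 3^2 = 12
N_2 = 3 + 12^2 = 147
So |H| = 147.
Each predicate of arity r yields |H|^r ground atoms (one per choice of an r-tuple from H):
  q: 147^2 = 21609
Total ground atoms: 21609.

21609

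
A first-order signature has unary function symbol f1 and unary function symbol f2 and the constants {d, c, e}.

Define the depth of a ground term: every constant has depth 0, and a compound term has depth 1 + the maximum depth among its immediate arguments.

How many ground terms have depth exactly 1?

Let N_k count ground terms of depth at most k. Each non-constant term of depth ≤ k is some function symbol applied to depth-≤(k−1) arguments, giving N_k = 3 + N_{k-1} + N_{k-1}.
N_0 = 3
N_1 = 3 + 3 + 3 = 9
Terms of depth exactly 1: N_1 − N_0 = 9 − 3 = 6.

6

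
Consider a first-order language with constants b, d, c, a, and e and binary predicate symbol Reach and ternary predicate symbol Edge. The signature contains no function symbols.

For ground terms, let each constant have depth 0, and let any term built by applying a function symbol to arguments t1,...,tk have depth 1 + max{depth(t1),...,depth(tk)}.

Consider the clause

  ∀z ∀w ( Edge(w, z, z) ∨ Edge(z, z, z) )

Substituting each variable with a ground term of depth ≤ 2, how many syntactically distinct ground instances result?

25

Ground terms of depth ≤ 2:
  With no function symbols every ground term is a constant, so there are exactly 5 ground terms at every depth bound.
  N_0 = 5
  N_1 = 5
  N_2 = 5
  Explicitly: b, d, c, a, e.
So there are 5 ground terms available for substitution.
Each of z, w ranges independently over the available ground terms, and distinct assignments produce distinct instances.
Number of ground instances = 5^2 = 25.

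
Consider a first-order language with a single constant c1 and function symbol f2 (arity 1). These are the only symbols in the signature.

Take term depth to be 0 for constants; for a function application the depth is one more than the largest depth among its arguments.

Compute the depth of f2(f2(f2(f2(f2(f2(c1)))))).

depth(f2(c1)) = 1 + depth(c1) = 1 + 0 = 1
depth(f2(f2(c1))) = 1 + depth(f2(c1)) = 1 + 1 = 2
depth(f2(f2(f2(c1)))) = 1 + depth(f2(f2(c1))) = 1 + 2 = 3
depth(f2(f2(f2(f2(c1))))) = 1 + depth(f2(f2(f2(c1)))) = 1 + 3 = 4
depth(f2(f2(f2(f2(f2(c1)))))) = 1 + depth(f2(f2(f2(f2(c1))))) = 1 + 4 = 5
depth(f2(f2(f2(f2(f2(f2(c1))))))) = 1 + depth(f2(f2(f2(f2(f2(c1)))))) = 1 + 5 = 6

6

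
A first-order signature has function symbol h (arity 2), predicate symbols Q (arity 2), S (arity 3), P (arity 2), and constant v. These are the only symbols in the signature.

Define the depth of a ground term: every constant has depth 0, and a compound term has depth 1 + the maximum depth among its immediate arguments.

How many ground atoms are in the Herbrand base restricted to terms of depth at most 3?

18928

First count ground terms of depth ≤ 3.
Let N_k = |{terms of depth ≤ k}|. Then N_0 = 1 and N_k = 1 + N_{k-1}^2 for k ≥ 1 (one summand per function symbol, arity giving the exponent).
N_0 = 1
N_1 = 1 + 1^2 = 2
N_2 = 1 + 2^2 = 5
N_3 = 1 + 5^2 = 26
So |H| = 26.
A ground atom is a predicate applied to a tuple of terms from H, so the count is the sum over predicates of |H|^arity:
  Q: 26^2 = 676;  S: 26^3 = 17576;  P: 26^2 = 676
Total ground atoms: 676 + 17576 + 676 = 18928.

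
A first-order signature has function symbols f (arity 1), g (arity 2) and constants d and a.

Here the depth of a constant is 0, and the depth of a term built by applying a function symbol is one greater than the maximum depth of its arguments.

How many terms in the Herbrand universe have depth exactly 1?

Let N_k count ground terms of depth at most k. Each non-constant term of depth ≤ k is some function symbol applied to depth-≤(k−1) arguments, giving N_k = 2 + N_{k-1} + N_{k-1}^2.
N_0 = 2
N_1 = 2 + 2 + 2^2 = 8
Terms of depth exactly 1: N_1 − N_0 = 8 − 2 = 6.

6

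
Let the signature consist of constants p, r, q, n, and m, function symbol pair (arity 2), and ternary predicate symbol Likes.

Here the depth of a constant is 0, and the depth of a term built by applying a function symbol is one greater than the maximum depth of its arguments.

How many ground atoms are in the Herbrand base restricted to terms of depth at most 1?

27000

First count ground terms of depth ≤ 1.
If N_k denotes the number of depth-≤k ground terms, the 5 constants give N_0 = 5, and each function symbol of arity r contributes N_{k-1}^r new terms at level k: N_k = 5 + N_{k-1}^2.
N_0 = 5
N_1 = 5 + 5^2 = 30
So |H| = 30.
Ground atoms are formed by filling each argument slot of a predicate with a term from H, so an r-ary predicate gives |H|^r atoms:
  Likes: 30^3 = 27000
Total ground atoms: 27000.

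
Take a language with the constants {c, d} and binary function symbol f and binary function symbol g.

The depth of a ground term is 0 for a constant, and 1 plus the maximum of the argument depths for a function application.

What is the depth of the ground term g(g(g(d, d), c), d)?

3

depth(g(d, d)) = 1 + max(0, 0) = 1
depth(g(g(d, d), c)) = 1 + max(1, 0) = 2
depth(g(g(g(d, d), c), d)) = 1 + max(2, 0) = 3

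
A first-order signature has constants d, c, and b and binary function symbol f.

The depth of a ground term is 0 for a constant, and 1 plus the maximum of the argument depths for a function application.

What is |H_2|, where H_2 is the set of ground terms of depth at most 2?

Let N_k count ground terms of depth at most k. Each non-constant term of depth ≤ k is some function symbol applied to depth-≤(k−1) arguments, giving N_k = 3 + N_{k-1}^2.
N_0 = 3
N_1 = 3 + 3^2 = 12
N_2 = 3 + 12^2 = 147

147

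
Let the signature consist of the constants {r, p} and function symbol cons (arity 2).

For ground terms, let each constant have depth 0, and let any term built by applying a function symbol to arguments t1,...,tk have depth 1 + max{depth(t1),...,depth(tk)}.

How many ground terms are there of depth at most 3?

Let N_k count ground terms of depth at most k. Each non-constant term of depth ≤ k is some function symbol applied to depth-≤(k−1) arguments, giving N_k = 2 + N_{k-1}^2.
N_0 = 2
N_1 = 2 + 2^2 = 6
N_2 = 2 + 6^2 = 38
N_3 = 2 + 38^2 = 1446

1446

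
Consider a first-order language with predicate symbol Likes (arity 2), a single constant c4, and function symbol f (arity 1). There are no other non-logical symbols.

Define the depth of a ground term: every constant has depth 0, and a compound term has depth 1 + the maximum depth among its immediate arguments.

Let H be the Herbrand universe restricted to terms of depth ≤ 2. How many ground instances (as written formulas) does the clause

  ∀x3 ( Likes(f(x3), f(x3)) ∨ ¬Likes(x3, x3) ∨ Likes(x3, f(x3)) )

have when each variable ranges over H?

3

Ground terms of depth ≤ 2:
  If N_k denotes the number of depth-≤k ground terms, the 1 constant gives N_0 = 1, and each function symbol of arity r contributes N_{k-1}^r new terms at level k: N_k = 1 + N_{k-1}.
  N_0 = 1
  N_1 = 1 + 1 = 2
  N_2 = 1 + 2 = 3
So there are 3 ground terms available for substitution.
The body mentions the single quantified variable x3; since ground terms form a free algebra, no two substitutions collapse to the same formula.
Number of ground instances = 3.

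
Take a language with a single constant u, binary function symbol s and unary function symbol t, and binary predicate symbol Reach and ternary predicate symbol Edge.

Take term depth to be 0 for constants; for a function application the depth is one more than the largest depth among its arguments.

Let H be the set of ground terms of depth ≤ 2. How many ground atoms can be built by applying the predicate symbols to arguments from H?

2366

First count ground terms of depth ≤ 2.
If N_k denotes the number of depth-≤k ground terms, the 1 constant gives N_0 = 1, and each function symbol of arity r contributes N_{k-1}^r new terms at level k: N_k = 1 + N_{k-1}^2 + N_{k-1}.
N_0 = 1
N_1 = 1 + 1^2 + 1 = 3
N_2 = 1 + 3^2 + 3 = 13
So |H| = 13.
For each predicate symbol, the number of ground atoms is |H| raised to its arity; summing:
  Reach: 13^2 = 169;  Edge: 13^3 = 2197
Total ground atoms: 169 + 2197 = 2366.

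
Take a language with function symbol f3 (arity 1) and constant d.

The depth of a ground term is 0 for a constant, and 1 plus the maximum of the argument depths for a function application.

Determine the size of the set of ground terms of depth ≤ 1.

Let N_k count ground terms of depth at most k. Each non-constant term of depth ≤ k is some function symbol applied to depth-≤(k−1) arguments, giving N_k = 1 + N_{k-1}.
N_0 = 1
N_1 = 1 + 1 = 2
Explicitly: d, f3(d).

2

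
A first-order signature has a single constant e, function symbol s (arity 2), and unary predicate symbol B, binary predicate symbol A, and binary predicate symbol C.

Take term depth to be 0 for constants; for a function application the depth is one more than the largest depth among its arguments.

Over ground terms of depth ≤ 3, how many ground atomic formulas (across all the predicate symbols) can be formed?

First count ground terms of depth ≤ 3.
Write N_k for the number of ground terms of depth ≤ k. A term of depth ≤ k is either a constant or a function symbol applied to arguments of depth ≤ k−1, so N_k = 1 + N_{k-1}^2.
N_0 = 1
N_1 = 1 + 1^2 = 2
N_2 = 1 + 2^2 = 5
N_3 = 1 + 5^2 = 26
So |H| = 26.
A ground atom is a predicate applied to a tuple of terms from H, so the count is the sum over predicates of |H|^arity:
  B: 26;  A: 26^2 = 676;  C: 26^2 = 676
Total ground atoms: 26 + 676 + 676 = 1378.

1378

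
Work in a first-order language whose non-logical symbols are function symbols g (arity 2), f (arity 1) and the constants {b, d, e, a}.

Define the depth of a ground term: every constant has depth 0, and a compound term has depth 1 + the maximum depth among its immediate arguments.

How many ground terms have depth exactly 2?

580

Let N_k count ground terms of depth at most k. Each non-constant term of depth ≤ k is some function symbol applied to depth-≤(k−1) arguments, giving N_k = 4 + N_{k-1}^2 + N_{k-1}.
N_0 = 4
N_1 = 4 + 4^2 + 4 = 24
N_2 = 4 + 24^2 + 24 = 604
Terms of depth exactly 2: N_2 − N_1 = 604 − 24 = 580.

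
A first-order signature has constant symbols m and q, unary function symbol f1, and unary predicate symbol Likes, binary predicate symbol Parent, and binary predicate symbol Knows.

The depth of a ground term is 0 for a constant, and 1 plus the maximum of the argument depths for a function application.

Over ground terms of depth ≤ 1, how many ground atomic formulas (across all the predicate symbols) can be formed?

36

First count ground terms of depth ≤ 1.
If N_k denotes the number of depth-≤k ground terms, the 2 constants give N_0 = 2, and each function symbol of arity r contributes N_{k-1}^r new terms at level k: N_k = 2 + N_{k-1}.
N_0 = 2
N_1 = 2 + 2 = 4
Explicitly: m, q, f1(m), f1(q).
So |H| = 4.
A ground atom is a predicate applied to a tuple of terms from H, so the count is the sum over predicates of |H|^arity:
  Likes: 4;  Parent: 4^2 = 16;  Knows: 4^2 = 16
Total ground atoms: 4 + 16 + 16 = 36.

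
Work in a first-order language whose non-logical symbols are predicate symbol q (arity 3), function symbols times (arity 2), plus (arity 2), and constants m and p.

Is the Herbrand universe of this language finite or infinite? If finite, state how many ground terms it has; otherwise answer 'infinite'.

infinite

The signature has at least one function symbol (times, arity 2) and at least one constant (m).
Iterating times gives infinitely many distinct ground terms: m, times(m, m), times(times(m, m), times(m, m)), ...
So the Herbrand universe is infinite.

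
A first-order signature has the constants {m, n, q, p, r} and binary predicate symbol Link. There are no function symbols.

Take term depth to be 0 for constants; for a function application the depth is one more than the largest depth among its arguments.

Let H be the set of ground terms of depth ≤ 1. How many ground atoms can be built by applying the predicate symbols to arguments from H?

25

First count ground terms of depth ≤ 1.
With no function symbols every ground term is a constant, so there are exactly 5 ground terms at every depth bound.
N_0 = 5
N_1 = 5
So |H| = 5.
Ground atoms are formed by filling each argument slot of a predicate with a term from H, so an r-ary predicate gives |H|^r atoms:
  Link: 5^2 = 25
Total ground atoms: 25.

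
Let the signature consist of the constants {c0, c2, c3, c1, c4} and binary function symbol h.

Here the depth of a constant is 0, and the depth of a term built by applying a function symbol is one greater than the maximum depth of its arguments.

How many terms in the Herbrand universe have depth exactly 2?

875

Count level by level. With function symbols h/2, the terms of depth ≤ k are the 5 constants together with each function applied to depth-≤(k−1) tuples, so N_k = 5 + N_{k-1}^2.
N_0 = 5
N_1 = 5 + 5^2 = 30
N_2 = 5 + 30^2 = 905
Terms of depth exactly 2: N_2 − N_1 = 905 − 30 = 875.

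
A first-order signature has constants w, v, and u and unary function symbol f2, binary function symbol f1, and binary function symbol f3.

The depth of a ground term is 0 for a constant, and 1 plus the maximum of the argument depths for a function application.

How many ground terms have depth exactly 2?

1155

Let N_k = |{terms of depth ≤ k}|. Then N_0 = 3 and N_k = 3 + N_{k-1} + N_{k-1}^2 + N_{k-1}^2 for k ≥ 1 (one summand per function symbol, arity giving the exponent).
N_0 = 3
N_1 = 3 + 3 + 3^2 + 3^2 = 24
N_2 = 3 + 24 + 24^2 + 24^2 = 1179
Terms of depth exactly 2: N_2 − N_1 = 1179 − 24 = 1155.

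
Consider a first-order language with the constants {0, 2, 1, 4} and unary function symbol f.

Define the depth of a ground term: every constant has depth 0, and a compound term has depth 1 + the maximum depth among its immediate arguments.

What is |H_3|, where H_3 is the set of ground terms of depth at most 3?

16

Write N_k for the number of ground terms of depth ≤ k. A term of depth ≤ k is either a constant or a function symbol applied to arguments of depth ≤ k−1, so N_k = 4 + N_{k-1}.
N_0 = 4
N_1 = 4 + 4 = 8
N_2 = 4 + 8 = 12
N_3 = 4 + 12 = 16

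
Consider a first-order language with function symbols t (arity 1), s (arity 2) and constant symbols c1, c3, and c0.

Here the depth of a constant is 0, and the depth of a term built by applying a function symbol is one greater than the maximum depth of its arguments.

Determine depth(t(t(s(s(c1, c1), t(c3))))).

depth(s(c1, c1)) = 1 + max(0, 0) = 1
depth(t(c3)) = 1 + depth(c3) = 1 + 0 = 1
depth(s(s(c1, c1), t(c3))) = 1 + max(1, 1) = 2
depth(t(s(s(c1, c1), t(c3)))) = 1 + depth(s(s(c1, c1), t(c3))) = 1 + 2 = 3
depth(t(t(s(s(c1, c1), t(c3))))) = 1 + depth(t(s(s(c1, c1), t(c3)))) = 1 + 3 = 4

4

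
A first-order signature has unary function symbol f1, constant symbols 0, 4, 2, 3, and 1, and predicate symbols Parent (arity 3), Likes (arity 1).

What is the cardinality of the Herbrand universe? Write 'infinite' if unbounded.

infinite

The signature has at least one function symbol (f1, arity 1) and at least one constant (0).
Iterating f1 gives infinitely many distinct ground terms: 0, f1(0), f1(f1(0)), ...
So the Herbrand universe is infinite.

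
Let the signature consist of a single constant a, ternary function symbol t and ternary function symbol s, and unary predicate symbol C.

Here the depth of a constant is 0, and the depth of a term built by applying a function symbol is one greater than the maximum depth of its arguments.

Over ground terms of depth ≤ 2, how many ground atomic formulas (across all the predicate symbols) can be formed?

55

First count ground terms of depth ≤ 2.
Count level by level. With function symbols t/3, s/3, the terms of depth ≤ k are the 1 constant together with each function applied to depth-≤(k−1) tuples, so N_k = 1 + N_{k-1}^3 + N_{k-1}^3.
N_0 = 1
N_1 = 1 + 1^3 + 1^3 = 3
N_2 = 1 + 3^3 + 3^3 = 55
So |H| = 55.
A ground atom is a predicate applied to a tuple of terms from H, so the count is the sum over predicates of |H|^arity:
  C: 55
Total ground atoms: 55.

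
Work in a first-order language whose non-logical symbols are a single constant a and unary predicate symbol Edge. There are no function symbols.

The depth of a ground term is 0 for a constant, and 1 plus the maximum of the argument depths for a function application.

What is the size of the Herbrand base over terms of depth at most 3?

1

First count ground terms of depth ≤ 3.
With no function symbols every ground term is a constant, so there is exactly 1 ground term at every depth bound.
N_0 = 1
N_1 = 1
N_2 = 1
N_3 = 1
Explicitly: a.
So |H| = 1.
For each predicate symbol, the number of ground atoms is |H| raised to its arity; summing:
  Edge: 1
Total ground atoms: 1.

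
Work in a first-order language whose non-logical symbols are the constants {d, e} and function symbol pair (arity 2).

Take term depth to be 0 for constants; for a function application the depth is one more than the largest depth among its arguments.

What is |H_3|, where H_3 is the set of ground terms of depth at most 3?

1446

Let N_k count ground terms of depth at most k. Each non-constant term of depth ≤ k is some function symbol applied to depth-≤(k−1) arguments, giving N_k = 2 + N_{k-1}^2.
N_0 = 2
N_1 = 2 + 2^2 = 6
N_2 = 2 + 6^2 = 38
N_3 = 2 + 38^2 = 1446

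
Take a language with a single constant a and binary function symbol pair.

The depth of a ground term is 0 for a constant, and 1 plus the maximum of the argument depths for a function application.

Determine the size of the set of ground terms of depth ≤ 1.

Write N_k for the number of ground terms of depth ≤ k. A term of depth ≤ k is either a constant or a function symbol applied to arguments of depth ≤ k−1, so N_k = 1 + N_{k-1}^2.
N_0 = 1
N_1 = 1 + 1^2 = 2

2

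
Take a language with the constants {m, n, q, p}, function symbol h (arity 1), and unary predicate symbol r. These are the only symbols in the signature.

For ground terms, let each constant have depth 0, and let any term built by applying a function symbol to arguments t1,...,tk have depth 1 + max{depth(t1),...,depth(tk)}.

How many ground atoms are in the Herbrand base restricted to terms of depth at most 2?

First count ground terms of depth ≤ 2.
If N_k denotes the number of depth-≤k ground terms, the 4 constants give N_0 = 4, and each function symbol of arity r contributes N_{k-1}^r new terms at level k: N_k = 4 + N_{k-1}.
N_0 = 4
N_1 = 4 + 4 = 8
N_2 = 4 + 8 = 12
So |H| = 12.
For each predicate symbol, the number of ground atoms is |H| raised to its arity; summing:
  r: 12
Total ground atoms: 12.

12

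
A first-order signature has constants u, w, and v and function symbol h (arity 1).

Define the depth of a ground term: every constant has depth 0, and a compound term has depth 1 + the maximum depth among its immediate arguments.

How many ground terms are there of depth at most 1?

6

Write N_k for the number of ground terms of depth ≤ k. A term of depth ≤ k is either a constant or a function symbol applied to arguments of depth ≤ k−1, so N_k = 3 + N_{k-1}.
N_0 = 3
N_1 = 3 + 3 = 6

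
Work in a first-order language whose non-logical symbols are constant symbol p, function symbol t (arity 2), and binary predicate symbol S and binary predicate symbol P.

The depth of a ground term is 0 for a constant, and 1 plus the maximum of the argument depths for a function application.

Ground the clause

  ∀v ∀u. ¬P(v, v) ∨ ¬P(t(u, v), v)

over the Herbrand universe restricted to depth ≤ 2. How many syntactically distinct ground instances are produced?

Ground terms of depth ≤ 2:
  If N_k denotes the number of depth-≤k ground terms, the 1 constant gives N_0 = 1, and each function symbol of arity r contributes N_{k-1}^r new terms at level k: N_k = 1 + N_{k-1}^2.
  N_0 = 1
  N_1 = 1 + 1^2 = 2
  N_2 = 1 + 2^2 = 5
  Explicitly: p, t(p, p), t(p, t(p, p)), t(t(p, p), p), t(t(p, p), t(p, p)).
So there are 5 ground terms available for substitution.
Each of v, u ranges independently over the available ground terms, and distinct assignments produce distinct instances.
Number of ground instances = 5^2 = 25.

25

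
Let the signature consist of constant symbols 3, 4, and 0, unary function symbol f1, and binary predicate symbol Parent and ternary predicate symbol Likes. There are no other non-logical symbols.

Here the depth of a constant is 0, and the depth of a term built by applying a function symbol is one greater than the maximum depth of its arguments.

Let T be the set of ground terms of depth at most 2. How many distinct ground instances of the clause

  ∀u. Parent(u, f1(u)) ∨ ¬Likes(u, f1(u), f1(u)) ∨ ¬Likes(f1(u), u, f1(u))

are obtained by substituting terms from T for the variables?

9

Ground terms of depth ≤ 2:
  Count level by level. With function symbols f1/1, the terms of depth ≤ k are the 3 constants together with each function applied to depth-≤(k−1) tuples, so N_k = 3 + N_{k-1}.
  N_0 = 3
  N_1 = 3 + 3 = 6
  N_2 = 3 + 6 = 9
So there are 9 ground terms available for substitution.
There is 1 variable to instantiate (u),  occurring in at least one literal, so different choices give different ground instances.
Number of ground instances = 9.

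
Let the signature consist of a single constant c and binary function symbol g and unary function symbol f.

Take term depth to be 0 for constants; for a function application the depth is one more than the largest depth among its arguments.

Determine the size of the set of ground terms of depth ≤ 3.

Write N_k for the number of ground terms of depth ≤ k. A term of depth ≤ k is either a constant or a function symbol applied to arguments of depth ≤ k−1, so N_k = 1 + N_{k-1}^2 + N_{k-1}.
N_0 = 1
N_1 = 1 + 1^2 + 1 = 3
N_2 = 1 + 3^2 + 3 = 13
N_3 = 1 + 13^2 + 13 = 183

183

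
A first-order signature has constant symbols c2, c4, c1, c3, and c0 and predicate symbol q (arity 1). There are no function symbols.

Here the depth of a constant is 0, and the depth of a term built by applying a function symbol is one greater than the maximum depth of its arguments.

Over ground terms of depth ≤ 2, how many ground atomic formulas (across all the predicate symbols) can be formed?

First count ground terms of depth ≤ 2.
With no function symbols every ground term is a constant, so there are exactly 5 ground terms at every depth bound.
N_0 = 5
N_1 = 5
N_2 = 5
Explicitly: c2, c4, c1, c3, c0.
So |H| = 5.
Ground atoms are formed by filling each argument slot of a predicate with a term from H, so an r-ary predicate gives |H|^r atoms:
  q: 5
Total ground atoms: 5.

5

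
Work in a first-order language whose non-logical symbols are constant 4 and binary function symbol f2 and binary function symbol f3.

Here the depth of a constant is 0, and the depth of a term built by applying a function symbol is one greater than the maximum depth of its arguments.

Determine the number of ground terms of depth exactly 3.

704

Let N_k = |{terms of depth ≤ k}|. Then N_0 = 1 and N_k = 1 + N_{k-1}^2 + N_{k-1}^2 for k ≥ 1 (one summand per function symbol, arity giving the exponent).
N_0 = 1
N_1 = 1 + 1^2 + 1^2 = 3
N_2 = 1 + 3^2 + 3^2 = 19
N_3 = 1 + 19^2 + 19^2 = 723
Terms of depth exactly 3: N_3 − N_2 = 723 − 19 = 704.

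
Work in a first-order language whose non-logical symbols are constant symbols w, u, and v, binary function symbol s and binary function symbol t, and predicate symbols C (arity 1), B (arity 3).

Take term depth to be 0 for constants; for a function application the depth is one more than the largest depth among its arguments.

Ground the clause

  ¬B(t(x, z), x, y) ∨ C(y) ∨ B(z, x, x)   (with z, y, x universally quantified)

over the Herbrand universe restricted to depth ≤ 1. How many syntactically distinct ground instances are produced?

Ground terms of depth ≤ 1:
  If N_k denotes the number of depth-≤k ground terms, the 3 constants give N_0 = 3, and each function symbol of arity r contributes N_{k-1}^r new terms at level k: N_k = 3 + N_{k-1}^2 + N_{k-1}^2.
  N_0 = 3
  N_1 = 3 + 3^2 + 3^2 = 21
So there are 21 ground terms available for substitution.
The clause has 3 distinct variables (z, y, x), each appearing in the body. In the free term algebra distinct substitutions yield syntactically distinct ground instances.
Number of ground instances = 21^3 = 9261.

9261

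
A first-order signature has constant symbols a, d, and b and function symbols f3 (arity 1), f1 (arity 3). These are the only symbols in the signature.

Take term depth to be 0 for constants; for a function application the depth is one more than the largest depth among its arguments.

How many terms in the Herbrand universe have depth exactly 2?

Let N_k count ground terms of depth at most k. Each non-constant term of depth ≤ k is some function symbol applied to depth-≤(k−1) arguments, giving N_k = 3 + N_{k-1} + N_{k-1}^3.
N_0 = 3
N_1 = 3 + 3 + 3^3 = 33
N_2 = 3 + 33 + 33^3 = 35973
Terms of depth exactly 2: N_2 − N_1 = 35973 − 33 = 35940.

35940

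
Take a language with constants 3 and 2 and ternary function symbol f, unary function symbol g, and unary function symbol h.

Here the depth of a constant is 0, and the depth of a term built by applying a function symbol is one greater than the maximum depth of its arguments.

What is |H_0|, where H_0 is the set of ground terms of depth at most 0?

2

Let N_k count ground terms of depth at most k. Each non-constant term of depth ≤ k is some function symbol applied to depth-≤(k−1) arguments, giving N_k = 2 + N_{k-1}^3 + N_{k-1} + N_{k-1}.
N_0 = 2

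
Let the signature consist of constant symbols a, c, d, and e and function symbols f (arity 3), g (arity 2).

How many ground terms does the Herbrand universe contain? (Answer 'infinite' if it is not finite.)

The signature has at least one function symbol (f, arity 3) and at least one constant (a).
Iterating f gives infinitely many distinct ground terms: a, f(a, a, a), f(f(a, a, a), f(a, a, a), f(a, a, a)), ...
So the Herbrand universe is infinite.

infinite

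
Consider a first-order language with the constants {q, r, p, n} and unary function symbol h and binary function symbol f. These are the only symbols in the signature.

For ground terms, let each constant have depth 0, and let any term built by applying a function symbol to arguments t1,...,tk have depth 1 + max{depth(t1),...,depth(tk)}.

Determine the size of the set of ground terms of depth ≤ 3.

365424

If N_k denotes the number of depth-≤k ground terms, the 4 constants give N_0 = 4, and each function symbol of arity r contributes N_{k-1}^r new terms at level k: N_k = 4 + N_{k-1} + N_{k-1}^2.
N_0 = 4
N_1 = 4 + 4 + 4^2 = 24
N_2 = 4 + 24 + 24^2 = 604
N_3 = 4 + 604 + 604^2 = 365424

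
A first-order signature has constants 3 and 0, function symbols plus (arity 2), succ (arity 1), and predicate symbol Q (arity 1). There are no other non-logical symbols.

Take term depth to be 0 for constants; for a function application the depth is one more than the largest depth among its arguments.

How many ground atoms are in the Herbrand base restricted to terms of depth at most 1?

8

First count ground terms of depth ≤ 1.
Let N_k count ground terms of depth at most k. Each non-constant term of depth ≤ k is some function symbol applied to depth-≤(k−1) arguments, giving N_k = 2 + N_{k-1}^2 + N_{k-1}.
N_0 = 2
N_1 = 2 + 2^2 + 2 = 8
Explicitly: 3, 0, plus(3, 3), plus(3, 0), plus(0, 3), plus(0, 0), succ(3), succ(0).
So |H| = 8.
A ground atom is a predicate applied to a tuple of terms from H, so the count is the sum over predicates of |H|^arity:
  Q: 8
Total ground atoms: 8.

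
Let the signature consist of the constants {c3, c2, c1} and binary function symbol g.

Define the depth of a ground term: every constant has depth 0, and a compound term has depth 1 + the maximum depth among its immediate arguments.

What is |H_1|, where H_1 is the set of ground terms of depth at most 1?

12

Let N_k count ground terms of depth at most k. Each non-constant term of depth ≤ k is some function symbol applied to depth-≤(k−1) arguments, giving N_k = 3 + N_{k-1}^2.
N_0 = 3
N_1 = 3 + 3^2 = 12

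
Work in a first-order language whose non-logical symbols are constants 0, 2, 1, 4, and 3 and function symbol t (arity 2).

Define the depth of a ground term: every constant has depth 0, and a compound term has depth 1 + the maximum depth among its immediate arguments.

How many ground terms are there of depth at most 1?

Write N_k for the number of ground terms of depth ≤ k. A term of depth ≤ k is either a constant or a function symbol applied to arguments of depth ≤ k−1, so N_k = 5 + N_{k-1}^2.
N_0 = 5
N_1 = 5 + 5^2 = 30

30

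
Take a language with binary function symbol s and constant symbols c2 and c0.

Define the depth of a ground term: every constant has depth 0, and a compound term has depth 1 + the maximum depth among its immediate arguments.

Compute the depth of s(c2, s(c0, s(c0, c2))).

3

depth(s(c0, c2)) = 1 + max(0, 0) = 1
depth(s(c0, s(c0, c2))) = 1 + max(0, 1) = 2
depth(s(c2, s(c0, s(c0, c2)))) = 1 + max(0, 2) = 3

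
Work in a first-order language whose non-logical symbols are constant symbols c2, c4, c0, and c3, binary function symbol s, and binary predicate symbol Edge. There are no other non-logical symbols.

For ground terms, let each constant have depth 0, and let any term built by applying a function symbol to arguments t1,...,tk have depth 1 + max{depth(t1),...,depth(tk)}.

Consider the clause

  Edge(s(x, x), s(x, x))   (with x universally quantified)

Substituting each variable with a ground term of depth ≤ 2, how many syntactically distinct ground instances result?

Ground terms of depth ≤ 2:
  Write N_k for the number of ground terms of depth ≤ k. A term of depth ≤ k is either a constant or a function symbol applied to arguments of depth ≤ k−1, so N_k = 4 + N_{k-1}^2.
  N_0 = 4
  N_1 = 4 + 4^2 = 20
  N_2 = 4 + 20^2 = 404
So there are 404 ground terms available for substitution.
There is 1 variable to instantiate (x),  occurring in at least one literal, so different choices give different ground instances.
Number of ground instances = 404.

404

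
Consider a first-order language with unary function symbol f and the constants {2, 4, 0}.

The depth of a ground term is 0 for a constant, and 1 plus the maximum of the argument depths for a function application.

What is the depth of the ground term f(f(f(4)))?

depth(f(4)) = 1 + depth(4) = 1 + 0 = 1
depth(f(f(4))) = 1 + depth(f(4)) = 1 + 1 = 2
depth(f(f(f(4)))) = 1 + depth(f(f(4))) = 1 + 2 = 3

3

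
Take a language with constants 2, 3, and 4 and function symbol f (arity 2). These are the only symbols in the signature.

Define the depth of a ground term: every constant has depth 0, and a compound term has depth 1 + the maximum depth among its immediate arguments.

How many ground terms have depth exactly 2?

135

Let N_k = |{terms of depth ≤ k}|. Then N_0 = 3 and N_k = 3 + N_{k-1}^2 for k ≥ 1 (one summand per function symbol, arity giving the exponent).
N_0 = 3
N_1 = 3 + 3^2 = 12
N_2 = 3 + 12^2 = 147
Terms of depth exactly 2: N_2 − N_1 = 147 − 12 = 135.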